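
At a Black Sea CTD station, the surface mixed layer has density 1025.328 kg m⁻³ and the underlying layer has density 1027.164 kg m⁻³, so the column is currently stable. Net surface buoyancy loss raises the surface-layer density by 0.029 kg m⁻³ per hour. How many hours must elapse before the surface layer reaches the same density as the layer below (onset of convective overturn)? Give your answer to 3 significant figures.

Density deficit of the surface layer: 1027.164 − 1025.328 = 1.836 kg m⁻³.
Required change = 1.836 / 0.029 = 63.3 hours.

63.3 hours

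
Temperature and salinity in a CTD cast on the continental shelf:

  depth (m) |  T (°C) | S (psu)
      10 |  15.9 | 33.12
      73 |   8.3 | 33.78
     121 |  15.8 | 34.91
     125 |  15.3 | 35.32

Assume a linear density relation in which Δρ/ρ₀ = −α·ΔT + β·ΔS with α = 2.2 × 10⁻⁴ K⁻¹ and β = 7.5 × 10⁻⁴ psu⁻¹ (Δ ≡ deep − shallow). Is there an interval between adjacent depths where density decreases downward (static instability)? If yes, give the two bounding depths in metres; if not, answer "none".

73–121 m

Evaluate Δρ/ρ₀ = −αΔT + βΔS across each adjacent pair:
  10–73 m: −αΔT+βΔS = −(2.2 × 10⁻⁴)(-7.6)+(7.5 × 10⁻⁴)(+0.66) = 2.2 × 10⁻³ → stable
  73–121 m: −αΔT+βΔS = −(2.2 × 10⁻⁴)(+7.5)+(7.5 × 10⁻⁴)(+1.13) = -8.0 × 10⁻⁴ → UNSTABLE
  121–125 m: −αΔT+βΔS = −(2.2 × 10⁻⁴)(-0.5)+(7.5 × 10⁻⁴)(+0.41) = 4.2 × 10⁻⁴ → stable
The 73–121 m interval has Δρ < 0: lighter water underlies denser water.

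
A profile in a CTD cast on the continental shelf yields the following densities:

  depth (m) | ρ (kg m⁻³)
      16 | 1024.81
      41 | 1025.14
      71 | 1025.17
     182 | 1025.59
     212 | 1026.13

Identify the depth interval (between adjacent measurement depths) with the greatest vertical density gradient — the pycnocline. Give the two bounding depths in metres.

182–212 m

Compute the density gradient over each adjacent pair:
  16–41 m: Δρ/Δz = 0.33/25 = 0.013 kg m⁻⁴
  41–71 m: Δρ/Δz = 0.03/30 = 1.0 × 10⁻³ kg m⁻⁴
  71–182 m: Δρ/Δz = 0.42/111 = 3.8 × 10⁻³ kg m⁻⁴
  182–212 m: Δρ/Δz = 0.54/30 = 0.018 kg m⁻⁴
The largest gradient is in the 182–212 m interval — the pycnocline.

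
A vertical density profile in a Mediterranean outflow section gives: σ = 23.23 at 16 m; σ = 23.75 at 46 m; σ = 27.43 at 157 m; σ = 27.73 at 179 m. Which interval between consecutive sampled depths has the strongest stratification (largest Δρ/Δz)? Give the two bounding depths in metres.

46–157 m

Compute the density gradient over each adjacent pair:
  16–46 m: Δρ/Δz = 0.52/30 = 0.017 kg m⁻⁴
  46–157 m: Δρ/Δz = 3.68/111 = 0.033 kg m⁻⁴
  157–179 m: Δρ/Δz = 0.30/22 = 0.014 kg m⁻⁴
The largest gradient is in the 46–157 m interval — the pycnocline.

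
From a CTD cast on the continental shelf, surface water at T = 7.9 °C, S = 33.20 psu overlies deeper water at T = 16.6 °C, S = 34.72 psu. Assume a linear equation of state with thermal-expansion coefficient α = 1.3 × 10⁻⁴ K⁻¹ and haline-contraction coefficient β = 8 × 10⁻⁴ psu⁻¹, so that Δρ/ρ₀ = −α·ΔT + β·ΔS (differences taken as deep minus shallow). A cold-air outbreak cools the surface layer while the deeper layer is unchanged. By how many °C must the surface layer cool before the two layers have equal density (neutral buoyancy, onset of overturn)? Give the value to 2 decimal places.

0.65 °C

Neutral buoyancy requires Δρ = 0, i.e. −α(T_deep − T_surf′) + β(S_deep − S_surf) = 0.
T_surf′ = T_deep − (β/α)·ΔS = 16.6 − (8 × 10⁻⁴/1.3 × 10⁻⁴)·(+1.52) = 7.2462 °C.
Cooling required: 7.9 − (7.2462) = 0.6538 °C.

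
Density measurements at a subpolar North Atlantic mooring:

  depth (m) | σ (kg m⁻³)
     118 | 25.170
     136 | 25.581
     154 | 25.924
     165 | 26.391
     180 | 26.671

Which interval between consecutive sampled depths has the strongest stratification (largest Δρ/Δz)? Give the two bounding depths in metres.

154–165 m

Compute the density gradient over each adjacent pair:
  118–136 m: Δρ/Δz = 0.411/18 = 0.023 kg m⁻⁴
  136–154 m: Δρ/Δz = 0.343/18 = 0.019 kg m⁻⁴
  154–165 m: Δρ/Δz = 0.467/11 = 0.042 kg m⁻⁴
  165–180 m: Δρ/Δz = 0.280/15 = 0.019 kg m⁻⁴
The largest gradient is in the 154–165 m interval — the pycnocline.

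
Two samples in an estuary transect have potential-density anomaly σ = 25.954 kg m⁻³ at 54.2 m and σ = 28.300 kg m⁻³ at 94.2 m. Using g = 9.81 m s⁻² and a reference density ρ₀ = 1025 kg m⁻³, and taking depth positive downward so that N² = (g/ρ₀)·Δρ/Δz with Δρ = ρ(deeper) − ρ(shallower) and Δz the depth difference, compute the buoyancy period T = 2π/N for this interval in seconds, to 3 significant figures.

Δρ = 1028.300 − 1025.954 = 2.346 kg m⁻³ over Δz = 94.2 − 54.2 = 40 m.
N² = (9.81/1025) × (2.346/40) = 5.6132 × 10⁻⁴ s⁻².
N = √(5.6132 × 10⁻⁴) = 0.023692 rad s⁻¹, so T = 2π/N = 265.20 s ≈ 265 s.

265 s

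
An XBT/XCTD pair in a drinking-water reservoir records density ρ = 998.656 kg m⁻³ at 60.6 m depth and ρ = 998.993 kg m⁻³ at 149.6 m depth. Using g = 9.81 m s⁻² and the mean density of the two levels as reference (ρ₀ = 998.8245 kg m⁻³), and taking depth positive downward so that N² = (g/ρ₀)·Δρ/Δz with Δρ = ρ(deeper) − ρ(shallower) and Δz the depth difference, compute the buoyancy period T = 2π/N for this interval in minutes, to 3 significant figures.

17.2 min

Δρ = 998.993 − 998.656 = 0.337 kg m⁻³ over Δz = 149.6 − 60.6 = 89 m.
N² = (9.81/998.8245) × (0.337/89) = 3.7189 × 10⁻⁵ s⁻².
N = √(3.7189 × 10⁻⁵) = 6.0983 × 10⁻³ rad s⁻¹, so T = 2π/N = 1.0303 × 10³ s = 17.172 min ≈ 17.2 min.
N² > 0, so the interval is statically stable.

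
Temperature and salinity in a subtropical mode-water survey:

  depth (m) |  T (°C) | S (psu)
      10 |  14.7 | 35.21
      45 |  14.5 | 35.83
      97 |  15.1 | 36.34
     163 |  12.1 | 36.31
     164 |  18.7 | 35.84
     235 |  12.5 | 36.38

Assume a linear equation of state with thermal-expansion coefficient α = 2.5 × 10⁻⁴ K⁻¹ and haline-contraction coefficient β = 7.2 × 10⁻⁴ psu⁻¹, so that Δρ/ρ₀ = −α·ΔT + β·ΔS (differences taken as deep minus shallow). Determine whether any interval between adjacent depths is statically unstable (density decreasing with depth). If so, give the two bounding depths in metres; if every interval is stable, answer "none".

163–164 m

Evaluate Δρ/ρ₀ = −αΔT + βΔS across each adjacent pair:
  10–45 m: −αΔT+βΔS = −(2.5 × 10⁻⁴)(-0.2)+(7.2 × 10⁻⁴)(+0.62) = 5.0 × 10⁻⁴ → stable
  45–97 m: −αΔT+βΔS = −(2.5 × 10⁻⁴)(+0.6)+(7.2 × 10⁻⁴)(+0.51) = 2.2 × 10⁻⁴ → stable
  97–163 m: −αΔT+βΔS = −(2.5 × 10⁻⁴)(-3.0)+(7.2 × 10⁻⁴)(-0.03) = 7.3 × 10⁻⁴ → stable
  163–164 m: −αΔT+βΔS = −(2.5 × 10⁻⁴)(+6.6)+(7.2 × 10⁻⁴)(-0.47) = -2.0 × 10⁻³ → UNSTABLE
  164–235 m: −αΔT+βΔS = −(2.5 × 10⁻⁴)(-6.2)+(7.2 × 10⁻⁴)(+0.54) = 1.9 × 10⁻³ → stable
The 163–164 m interval has Δρ < 0: lighter water underlies denser water.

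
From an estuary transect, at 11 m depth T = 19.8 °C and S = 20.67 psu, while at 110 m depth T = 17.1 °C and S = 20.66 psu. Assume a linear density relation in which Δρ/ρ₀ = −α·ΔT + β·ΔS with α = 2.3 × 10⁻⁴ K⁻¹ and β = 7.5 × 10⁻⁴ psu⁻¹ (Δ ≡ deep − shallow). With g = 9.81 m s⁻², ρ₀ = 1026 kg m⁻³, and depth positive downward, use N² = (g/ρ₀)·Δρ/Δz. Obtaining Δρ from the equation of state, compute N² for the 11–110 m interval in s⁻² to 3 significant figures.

ΔT = -2.7 K, ΔS = -0.01 psu (deep − shallow).
Δρ/ρ₀ = −αΔT + βΔS = 6.21 × 10⁻⁴ − 7.50 × 10⁻⁶ = 6.135 × 10⁻⁴, so Δρ ≈ 0.6295 kg m⁻³.
N² = (g/ρ₀)·Δρ/Δz = g·(Δρ/ρ₀)/Δz = 9.81 × 6.135 × 10⁻⁴ / 99 = 6.0792 × 10⁻⁵ s⁻² ≈ 6.08 × 10⁻⁵ s⁻².

6.08 × 10⁻⁵ s⁻²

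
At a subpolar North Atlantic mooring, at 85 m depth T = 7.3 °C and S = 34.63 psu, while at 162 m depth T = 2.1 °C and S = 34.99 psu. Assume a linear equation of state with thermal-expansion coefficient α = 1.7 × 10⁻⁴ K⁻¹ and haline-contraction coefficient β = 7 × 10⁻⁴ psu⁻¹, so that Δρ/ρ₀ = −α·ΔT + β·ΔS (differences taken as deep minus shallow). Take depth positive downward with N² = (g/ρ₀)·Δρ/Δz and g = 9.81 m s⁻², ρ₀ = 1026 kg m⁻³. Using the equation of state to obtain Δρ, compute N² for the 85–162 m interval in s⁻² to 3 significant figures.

ΔT = -5.2 K, ΔS = +0.36 psu (deep − shallow).
Δρ/ρ₀ = −αΔT + βΔS = 8.84 × 10⁻⁴ + 2.52 × 10⁻⁴ = 1.136 × 10⁻³, so Δρ ≈ 1.166 kg m⁻³.
N² = (g/ρ₀)·Δρ/Δz = g·(Δρ/ρ₀)/Δz = 9.81 × 1.136 × 10⁻³ / 77 = 1.4473 × 10⁻⁴ s⁻² ≈ 1.45 × 10⁻⁴ s⁻².

1.45 × 10⁻⁴ s⁻²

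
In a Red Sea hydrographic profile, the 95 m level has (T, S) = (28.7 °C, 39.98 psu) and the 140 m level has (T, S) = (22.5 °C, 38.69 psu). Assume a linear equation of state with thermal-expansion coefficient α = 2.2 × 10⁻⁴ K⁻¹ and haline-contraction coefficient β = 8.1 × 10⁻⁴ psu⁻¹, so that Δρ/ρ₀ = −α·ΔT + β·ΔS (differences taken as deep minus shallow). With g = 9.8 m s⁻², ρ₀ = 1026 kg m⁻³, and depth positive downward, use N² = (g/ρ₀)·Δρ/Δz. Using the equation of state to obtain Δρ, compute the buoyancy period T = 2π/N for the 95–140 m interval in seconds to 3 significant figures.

754 s

ΔT = -6.2 K, ΔS = -1.29 psu (deep − shallow).
Δρ/ρ₀ = −αΔT + βΔS = 1.364 × 10⁻³ − 1.0449 × 10⁻³ = 3.191 × 10⁻⁴, so Δρ ≈ 0.3274 kg m⁻³.
N² = (g/ρ₀)·Δρ/Δz = g·(Δρ/ρ₀)/Δz = 9.8 × 3.191 × 10⁻⁴ / 45 = 6.9493 × 10⁻⁵ s⁻².
N = √(6.9493 × 10⁻⁵) = 8.3362 × 10⁻³ rad s⁻¹ → T = 2π/N = 753.72 s ≈ 754 s.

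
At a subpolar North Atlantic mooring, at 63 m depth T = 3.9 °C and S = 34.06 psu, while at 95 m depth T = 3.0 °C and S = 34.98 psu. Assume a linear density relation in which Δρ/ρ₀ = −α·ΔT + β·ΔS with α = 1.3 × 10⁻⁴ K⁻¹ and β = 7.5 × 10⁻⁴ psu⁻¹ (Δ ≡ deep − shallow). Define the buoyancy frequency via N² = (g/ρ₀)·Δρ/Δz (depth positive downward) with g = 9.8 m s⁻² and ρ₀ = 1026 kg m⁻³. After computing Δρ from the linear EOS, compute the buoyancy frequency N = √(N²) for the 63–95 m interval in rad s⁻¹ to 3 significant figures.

0.0157 rad s⁻¹

ΔT = -0.9 K, ΔS = +0.92 psu (deep − shallow).
Δρ/ρ₀ = −αΔT + βΔS = 1.17 × 10⁻⁴ + 6.90 × 10⁻⁴ = 8.07 × 10⁻⁴, so Δρ ≈ 0.8280 kg m⁻³.
N² = (g/ρ₀)·Δρ/Δz = g·(Δρ/ρ₀)/Δz = 9.8 × 8.07 × 10⁻⁴ / 32 = 2.4714 × 10⁻⁴ s⁻².
N = √(2.4714 × 10⁻⁴) = 0.015721 rad s⁻¹ ≈ 0.0157 rad s⁻¹.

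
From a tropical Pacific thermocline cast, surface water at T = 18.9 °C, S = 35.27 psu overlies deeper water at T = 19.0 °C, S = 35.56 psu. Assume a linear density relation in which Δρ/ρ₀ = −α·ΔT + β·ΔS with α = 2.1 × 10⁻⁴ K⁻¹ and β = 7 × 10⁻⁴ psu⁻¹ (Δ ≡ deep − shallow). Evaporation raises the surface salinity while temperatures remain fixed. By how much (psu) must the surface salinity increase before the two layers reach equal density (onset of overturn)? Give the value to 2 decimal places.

0.26 psu

Neutral buoyancy requires −α(T_deep − T_surf) + β(S_deep − S_surf′) = 0.
S_surf′ = S_deep − (α/β)·ΔT = 35.56 − (2.1 × 10⁻⁴/7 × 10⁻⁴)·(+0.1) = 35.5300 psu.
Increase required: 35.5300 − 35.27 = 0.2600 psu.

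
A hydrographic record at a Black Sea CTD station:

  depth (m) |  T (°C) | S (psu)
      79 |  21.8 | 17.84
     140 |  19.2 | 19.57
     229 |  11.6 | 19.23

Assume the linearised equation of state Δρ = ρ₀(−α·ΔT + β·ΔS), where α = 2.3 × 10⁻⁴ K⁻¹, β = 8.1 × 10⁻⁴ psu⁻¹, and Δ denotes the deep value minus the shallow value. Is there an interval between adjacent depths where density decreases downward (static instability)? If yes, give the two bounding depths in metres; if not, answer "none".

none

Evaluate Δρ/ρ₀ = −αΔT + βΔS across each adjacent pair:
  79–140 m: −αΔT+βΔS = −(2.3 × 10⁻⁴)(-2.6)+(8.1 × 10⁻⁴)(+1.73) = 2.0 × 10⁻³ → stable
  140–229 m: −αΔT+βΔS = −(2.3 × 10⁻⁴)(-7.6)+(8.1 × 10⁻⁴)(-0.34) = 1.5 × 10⁻³ → stable
Every interval has Δρ > 0: the column is stably stratified throughout.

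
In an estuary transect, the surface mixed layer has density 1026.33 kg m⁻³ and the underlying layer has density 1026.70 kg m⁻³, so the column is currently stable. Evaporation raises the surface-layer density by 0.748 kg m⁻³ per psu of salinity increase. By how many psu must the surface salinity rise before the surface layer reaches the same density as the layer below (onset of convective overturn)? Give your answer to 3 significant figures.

Density deficit of the surface layer: 1026.70 − 1026.33 = 0.37 kg m⁻³.
Required change = 0.37 / 0.748 = 0.495 psu.

0.495 psu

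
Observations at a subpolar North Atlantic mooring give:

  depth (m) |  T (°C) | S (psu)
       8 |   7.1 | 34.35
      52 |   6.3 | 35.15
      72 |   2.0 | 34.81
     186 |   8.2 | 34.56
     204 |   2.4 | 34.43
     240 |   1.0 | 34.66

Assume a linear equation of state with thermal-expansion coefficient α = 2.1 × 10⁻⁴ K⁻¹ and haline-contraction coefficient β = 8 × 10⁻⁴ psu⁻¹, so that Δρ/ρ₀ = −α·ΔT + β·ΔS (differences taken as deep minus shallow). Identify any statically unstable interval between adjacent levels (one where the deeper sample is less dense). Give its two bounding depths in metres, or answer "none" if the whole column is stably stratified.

Evaluate Δρ/ρ₀ = −αΔT + βΔS across each adjacent pair:
  8–52 m: −αΔT+βΔS = −(2.1 × 10⁻⁴)(-0.8)+(8 × 10⁻⁴)(+0.80) = 8.1 × 10⁻⁴ → stable
  52–72 m: −αΔT+βΔS = −(2.1 × 10⁻⁴)(-4.3)+(8 × 10⁻⁴)(-0.34) = 6.3 × 10⁻⁴ → stable
  72–186 m: −αΔT+βΔS = −(2.1 × 10⁻⁴)(+6.2)+(8 × 10⁻⁴)(-0.25) = -1.5 × 10⁻³ → UNSTABLE
  186–204 m: −αΔT+βΔS = −(2.1 × 10⁻⁴)(-5.8)+(8 × 10⁻⁴)(-0.13) = 1.1 × 10⁻³ → stable
  204–240 m: −αΔT+βΔS = −(2.1 × 10⁻⁴)(-1.4)+(8 × 10⁻⁴)(+0.23) = 4.8 × 10⁻⁴ → stable
The 72–186 m interval has Δρ < 0: lighter water underlies denser water.

72–186 m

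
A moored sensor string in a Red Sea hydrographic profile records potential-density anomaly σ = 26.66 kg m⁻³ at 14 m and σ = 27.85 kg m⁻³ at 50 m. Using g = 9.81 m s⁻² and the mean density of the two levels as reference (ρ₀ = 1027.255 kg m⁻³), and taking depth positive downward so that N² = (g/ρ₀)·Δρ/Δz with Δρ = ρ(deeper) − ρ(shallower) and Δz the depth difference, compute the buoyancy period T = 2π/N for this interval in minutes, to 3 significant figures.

5.89 min

Δρ = 1027.85 − 1026.66 = 1.19 kg m⁻³ over Δz = 50 − 14 = 36 m.
N² = (9.81/1027.255) × (1.19/36) = 3.1567 × 10⁻⁴ s⁻².
N = √(3.1567 × 10⁻⁴) = 0.017767 rad s⁻¹, so T = 2π/N = 353.64 s = 5.8940 min ≈ 5.89 min.
N² > 0, so the interval is statically stable.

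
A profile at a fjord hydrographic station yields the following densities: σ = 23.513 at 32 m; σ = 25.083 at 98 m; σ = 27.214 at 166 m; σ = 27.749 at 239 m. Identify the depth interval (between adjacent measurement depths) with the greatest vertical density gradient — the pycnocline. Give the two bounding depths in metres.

Compute the density gradient over each adjacent pair:
  32–98 m: Δρ/Δz = 1.570/66 = 0.024 kg m⁻⁴
  98–166 m: Δρ/Δz = 2.131/68 = 0.031 kg m⁻⁴
  166–239 m: Δρ/Δz = 0.535/73 = 7.3 × 10⁻³ kg m⁻⁴
The largest gradient is in the 98–166 m interval — the pycnocline.

98–166 m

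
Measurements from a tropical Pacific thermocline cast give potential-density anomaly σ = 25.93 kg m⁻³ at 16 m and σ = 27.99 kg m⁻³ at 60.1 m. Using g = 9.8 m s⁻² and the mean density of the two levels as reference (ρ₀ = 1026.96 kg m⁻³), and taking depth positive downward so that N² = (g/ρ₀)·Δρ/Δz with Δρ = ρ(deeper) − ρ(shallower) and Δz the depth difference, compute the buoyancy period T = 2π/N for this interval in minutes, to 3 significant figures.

4.96 min

Δρ = 1027.99 − 1025.93 = 2.06 kg m⁻³ over Δz = 60.1 − 16 = 44.1 m.
N² = (9.8/1026.96) × (2.06/44.1) = 4.4576 × 10⁻⁴ s⁻².
N = √(4.4576 × 10⁻⁴) = 0.021113 rad s⁻¹, so T = 2π/N = 297.60 s = 4.9600 min ≈ 4.96 min.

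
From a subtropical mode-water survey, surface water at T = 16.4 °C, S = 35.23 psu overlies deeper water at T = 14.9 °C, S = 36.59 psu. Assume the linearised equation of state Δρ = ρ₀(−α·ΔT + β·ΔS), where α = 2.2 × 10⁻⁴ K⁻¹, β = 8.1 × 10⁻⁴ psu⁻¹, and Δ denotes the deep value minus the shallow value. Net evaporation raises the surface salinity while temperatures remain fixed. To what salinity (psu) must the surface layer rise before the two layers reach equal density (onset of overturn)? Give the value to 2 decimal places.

37.00 psu

Neutral buoyancy requires −α(T_deep − T_surf) + β(S_deep − S_surf′) = 0.
S_surf′ = S_deep − (α/β)·ΔT = 36.59 − (2.2 × 10⁻⁴/8.1 × 10⁻⁴)·(-1.5) = 36.9974 psu.
Increase required: 36.9974 − 35.23 = 1.7674 psu.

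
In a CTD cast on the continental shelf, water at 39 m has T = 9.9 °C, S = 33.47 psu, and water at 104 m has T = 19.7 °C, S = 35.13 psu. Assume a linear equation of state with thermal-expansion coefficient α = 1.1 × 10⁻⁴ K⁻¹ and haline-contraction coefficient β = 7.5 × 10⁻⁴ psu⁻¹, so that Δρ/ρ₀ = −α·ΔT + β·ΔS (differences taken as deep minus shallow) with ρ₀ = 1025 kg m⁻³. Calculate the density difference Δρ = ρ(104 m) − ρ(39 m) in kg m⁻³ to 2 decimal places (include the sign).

+0.17 kg m⁻³

ΔT = +9.8 K, ΔS = +1.66 psu (deep − shallow).
Δρ/ρ₀ = −(1.1 × 10⁻⁴)(+9.8) + (7.5 × 10⁻⁴)(+1.66) = 1.67 × 10⁻⁴.
Δρ = 1025 × (1.67 × 10⁻⁴) = +0.17 kg m⁻³.
Positive Δρ: denser below, stable.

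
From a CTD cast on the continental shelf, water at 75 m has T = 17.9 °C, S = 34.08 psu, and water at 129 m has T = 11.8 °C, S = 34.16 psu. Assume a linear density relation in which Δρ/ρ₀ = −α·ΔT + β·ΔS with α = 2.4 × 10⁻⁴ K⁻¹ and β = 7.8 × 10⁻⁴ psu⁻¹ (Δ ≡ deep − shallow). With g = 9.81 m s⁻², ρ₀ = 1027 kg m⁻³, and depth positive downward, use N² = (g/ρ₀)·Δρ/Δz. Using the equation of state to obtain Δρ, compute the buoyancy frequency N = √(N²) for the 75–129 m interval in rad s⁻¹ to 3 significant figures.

ΔT = -6.1 K, ΔS = +0.08 psu (deep − shallow).
Δρ/ρ₀ = −αΔT + βΔS = 1.464 × 10⁻³ + 6.24 × 10⁻⁵ = 1.5264 × 10⁻³, so Δρ ≈ 1.568 kg m⁻³.
N² = (g/ρ₀)·Δρ/Δz = g·(Δρ/ρ₀)/Δz = 9.81 × 1.5264 × 10⁻³ / 54 = 2.7730 × 10⁻⁴ s⁻².
N = √(2.7730 × 10⁻⁴) = 0.016652 rad s⁻¹ ≈ 0.0167 rad s⁻¹.

0.0167 rad s⁻¹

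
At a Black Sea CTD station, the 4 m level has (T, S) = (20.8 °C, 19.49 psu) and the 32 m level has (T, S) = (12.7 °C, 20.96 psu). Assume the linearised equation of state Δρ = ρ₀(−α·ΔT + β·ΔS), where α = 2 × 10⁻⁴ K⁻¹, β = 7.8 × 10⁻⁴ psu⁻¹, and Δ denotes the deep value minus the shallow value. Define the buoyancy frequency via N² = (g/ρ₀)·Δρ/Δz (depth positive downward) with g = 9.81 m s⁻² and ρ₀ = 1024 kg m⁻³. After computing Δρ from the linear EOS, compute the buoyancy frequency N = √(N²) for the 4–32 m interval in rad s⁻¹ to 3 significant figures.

ΔT = -8.1 K, ΔS = +1.47 psu (deep − shallow).
Δρ/ρ₀ = −αΔT + βΔS = 1.62 × 10⁻³ + 1.1466 × 10⁻³ = 2.7666 × 10⁻³, so Δρ ≈ 2.833 kg m⁻³.
N² = (g/ρ₀)·Δρ/Δz = g·(Δρ/ρ₀)/Δz = 9.81 × 2.7666 × 10⁻³ / 28 = 9.6930 × 10⁻⁴ s⁻².
N = √(9.6930 × 10⁻⁴) = 0.031134 rad s⁻¹ ≈ 0.0311 rad s⁻¹.

0.0311 rad s⁻¹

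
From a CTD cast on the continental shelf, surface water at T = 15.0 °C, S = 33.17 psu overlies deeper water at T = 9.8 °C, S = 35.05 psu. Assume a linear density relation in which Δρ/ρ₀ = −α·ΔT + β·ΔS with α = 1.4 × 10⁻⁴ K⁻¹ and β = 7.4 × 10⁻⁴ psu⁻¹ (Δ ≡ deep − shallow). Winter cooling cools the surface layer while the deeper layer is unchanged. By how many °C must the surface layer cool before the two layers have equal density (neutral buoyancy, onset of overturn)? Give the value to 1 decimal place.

15.1 °C

Neutral buoyancy requires Δρ = 0, i.e. −α(T_deep − T_surf′) + β(S_deep − S_surf) = 0.
T_surf′ = T_deep − (β/α)·ΔS = 9.8 − (7.4 × 10⁻⁴/1.4 × 10⁻⁴)·(+1.88) = -0.137 °C.
Cooling required: 15.0 − (-0.137) = 15.137 °C.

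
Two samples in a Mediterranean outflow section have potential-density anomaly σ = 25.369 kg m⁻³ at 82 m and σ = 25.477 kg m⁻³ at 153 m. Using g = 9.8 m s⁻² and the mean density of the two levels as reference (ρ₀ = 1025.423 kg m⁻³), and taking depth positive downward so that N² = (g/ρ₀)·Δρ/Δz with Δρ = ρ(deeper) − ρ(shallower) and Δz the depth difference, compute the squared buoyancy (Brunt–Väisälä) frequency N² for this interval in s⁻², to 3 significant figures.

Δρ = 1025.477 − 1025.369 = 0.108 kg m⁻³ over Δz = 153 − 82 = 71 m.
N² = (9.8/1025.423) × (0.108/71) = 1.4537 × 10⁻⁵ s⁻² ≈ 1.45 × 10⁻⁵ s⁻².

1.45 × 10⁻⁵ s⁻²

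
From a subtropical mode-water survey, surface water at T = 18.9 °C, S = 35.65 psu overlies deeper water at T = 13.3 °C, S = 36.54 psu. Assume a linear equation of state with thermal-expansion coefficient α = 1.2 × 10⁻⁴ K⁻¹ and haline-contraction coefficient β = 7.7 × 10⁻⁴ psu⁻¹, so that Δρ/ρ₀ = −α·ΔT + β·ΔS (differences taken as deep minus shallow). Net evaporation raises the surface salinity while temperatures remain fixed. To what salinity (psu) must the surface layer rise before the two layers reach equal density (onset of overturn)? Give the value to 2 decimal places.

37.41 psu

Neutral buoyancy requires −α(T_deep − T_surf) + β(S_deep − S_surf′) = 0.
S_surf′ = S_deep − (α/β)·ΔT = 36.54 − (1.2 × 10⁻⁴/7.7 × 10⁻⁴)·(-5.6) = 37.4127 psu.
Increase required: 37.4127 − 35.65 = 1.7627 psu.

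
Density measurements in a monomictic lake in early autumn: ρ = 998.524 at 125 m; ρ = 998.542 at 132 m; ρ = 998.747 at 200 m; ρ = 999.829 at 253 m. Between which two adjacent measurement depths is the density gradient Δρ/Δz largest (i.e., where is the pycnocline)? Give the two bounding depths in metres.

200–253 m

Compute the density gradient over each adjacent pair:
  125–132 m: Δρ/Δz = 0.018/7 = 2.6 × 10⁻³ kg m⁻⁴
  132–200 m: Δρ/Δz = 0.205/68 = 3.0 × 10⁻³ kg m⁻⁴
  200–253 m: Δρ/Δz = 1.082/53 = 0.020 kg m⁻⁴
The largest gradient is in the 200–253 m interval — the pycnocline.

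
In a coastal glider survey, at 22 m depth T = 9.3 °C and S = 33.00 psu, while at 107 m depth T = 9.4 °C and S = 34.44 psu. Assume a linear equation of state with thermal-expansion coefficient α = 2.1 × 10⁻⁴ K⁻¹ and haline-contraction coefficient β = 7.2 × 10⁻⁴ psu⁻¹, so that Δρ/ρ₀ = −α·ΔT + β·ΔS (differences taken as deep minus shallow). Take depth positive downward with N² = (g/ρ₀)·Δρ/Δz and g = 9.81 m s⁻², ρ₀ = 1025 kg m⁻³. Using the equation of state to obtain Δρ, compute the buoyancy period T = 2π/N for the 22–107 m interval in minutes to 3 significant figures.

ΔT = +0.1 K, ΔS = +1.44 psu (deep − shallow).
Δρ/ρ₀ = −αΔT + βΔS = -2.10 × 10⁻⁵ + 1.0368 × 10⁻³ = 1.0158 × 10⁻³, so Δρ ≈ 1.041 kg m⁻³.
N² = (g/ρ₀)·Δρ/Δz = g·(Δρ/ρ₀)/Δz = 9.81 × 1.0158 × 10⁻³ / 85 = 1.1724 × 10⁻⁴ s⁻².
N = √(1.1724 × 10⁻⁴) = 0.010828 rad s⁻¹ → T = 2π/N = 580.27 s = 9.6712 min ≈ 9.67 min.

9.67 min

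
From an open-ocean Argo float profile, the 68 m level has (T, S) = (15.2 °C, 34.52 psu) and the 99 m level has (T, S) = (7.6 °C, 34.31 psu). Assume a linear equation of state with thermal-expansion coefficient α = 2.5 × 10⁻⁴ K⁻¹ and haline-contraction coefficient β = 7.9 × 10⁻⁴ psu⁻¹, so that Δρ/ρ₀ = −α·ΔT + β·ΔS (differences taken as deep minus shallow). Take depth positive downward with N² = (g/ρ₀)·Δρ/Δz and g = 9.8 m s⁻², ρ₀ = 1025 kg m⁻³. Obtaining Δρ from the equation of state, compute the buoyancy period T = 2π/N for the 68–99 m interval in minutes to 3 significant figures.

ΔT = -7.6 K, ΔS = -0.21 psu (deep − shallow).
Δρ/ρ₀ = −αΔT + βΔS = 1.90 × 10⁻³ − 1.659 × 10⁻⁴ = 1.7341 × 10⁻³, so Δρ ≈ 1.777 kg m⁻³.
N² = (g/ρ₀)·Δρ/Δz = g·(Δρ/ρ₀)/Δz = 9.8 × 1.7341 × 10⁻³ / 31 = 5.4820 × 10⁻⁴ s⁻².
N = √(5.4820 × 10⁻⁴) = 0.023414 rad s⁻¹ → T = 2π/N = 268.35 s = 4.4725 min ≈ 4.47 min.

4.47 min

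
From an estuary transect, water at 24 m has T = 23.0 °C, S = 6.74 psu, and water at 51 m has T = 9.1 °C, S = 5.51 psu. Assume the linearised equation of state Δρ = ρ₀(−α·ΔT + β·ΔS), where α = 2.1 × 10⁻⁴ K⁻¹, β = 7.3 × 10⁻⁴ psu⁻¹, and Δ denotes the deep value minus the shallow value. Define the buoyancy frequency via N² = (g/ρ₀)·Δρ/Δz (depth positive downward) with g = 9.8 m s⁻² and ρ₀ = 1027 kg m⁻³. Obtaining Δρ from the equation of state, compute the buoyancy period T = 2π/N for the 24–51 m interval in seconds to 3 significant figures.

232 s

ΔT = -13.9 K, ΔS = -1.23 psu (deep − shallow).
Δρ/ρ₀ = −αΔT + βΔS = 2.919 × 10⁻³ − 8.979 × 10⁻⁴ = 2.0211 × 10⁻³, so Δρ ≈ 2.076 kg m⁻³.
N² = (g/ρ₀)·Δρ/Δz = g·(Δρ/ρ₀)/Δz = 9.8 × 2.0211 × 10⁻³ / 27 = 7.3358 × 10⁻⁴ s⁻².
N = √(7.3358 × 10⁻⁴) = 0.027085 rad s⁻¹ → T = 2π/N = 231.98 s ≈ 232 s.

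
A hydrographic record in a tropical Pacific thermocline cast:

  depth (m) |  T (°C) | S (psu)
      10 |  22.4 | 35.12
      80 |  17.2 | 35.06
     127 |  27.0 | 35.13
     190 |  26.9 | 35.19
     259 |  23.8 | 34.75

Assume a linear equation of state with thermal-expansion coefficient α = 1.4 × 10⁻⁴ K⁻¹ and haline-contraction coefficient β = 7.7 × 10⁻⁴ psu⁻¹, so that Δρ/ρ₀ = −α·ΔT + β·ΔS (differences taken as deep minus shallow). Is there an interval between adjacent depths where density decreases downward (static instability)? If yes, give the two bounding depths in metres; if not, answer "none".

Evaluate Δρ/ρ₀ = −αΔT + βΔS across each adjacent pair:
  10–80 m: −αΔT+βΔS = −(1.4 × 10⁻⁴)(-5.2)+(7.7 × 10⁻⁴)(-0.06) = 6.8 × 10⁻⁴ → stable
  80–127 m: −αΔT+βΔS = −(1.4 × 10⁻⁴)(+9.8)+(7.7 × 10⁻⁴)(+0.07) = -1.3 × 10⁻³ → UNSTABLE
  127–190 m: −αΔT+βΔS = −(1.4 × 10⁻⁴)(-0.1)+(7.7 × 10⁻⁴)(+0.06) = 6.0 × 10⁻⁵ → stable
  190–259 m: −αΔT+βΔS = −(1.4 × 10⁻⁴)(-3.1)+(7.7 × 10⁻⁴)(-0.44) = 9.5 × 10⁻⁵ → stable
The 80–127 m interval has Δρ < 0: lighter water underlies denser water.

80–127 m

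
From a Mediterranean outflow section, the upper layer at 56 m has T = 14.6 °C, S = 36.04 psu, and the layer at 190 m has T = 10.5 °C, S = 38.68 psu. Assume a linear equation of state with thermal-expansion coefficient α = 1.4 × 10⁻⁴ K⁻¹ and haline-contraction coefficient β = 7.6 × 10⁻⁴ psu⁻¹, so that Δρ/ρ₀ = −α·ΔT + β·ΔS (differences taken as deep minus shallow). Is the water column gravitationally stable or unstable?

stable

ΔT = 10.5 − 14.6 = -4.1 K and ΔS = 38.68 − 36.04 = +2.64 psu (deep − shallow).
−αΔT = 5.74 × 10⁻⁴; βΔS = 2.0064 × 10⁻³; sum Δρ/ρ₀ = 2.5804 × 10⁻³.
Δρ/ρ₀ > 0, so Δρ > 0: deeper water is denser → statically stable.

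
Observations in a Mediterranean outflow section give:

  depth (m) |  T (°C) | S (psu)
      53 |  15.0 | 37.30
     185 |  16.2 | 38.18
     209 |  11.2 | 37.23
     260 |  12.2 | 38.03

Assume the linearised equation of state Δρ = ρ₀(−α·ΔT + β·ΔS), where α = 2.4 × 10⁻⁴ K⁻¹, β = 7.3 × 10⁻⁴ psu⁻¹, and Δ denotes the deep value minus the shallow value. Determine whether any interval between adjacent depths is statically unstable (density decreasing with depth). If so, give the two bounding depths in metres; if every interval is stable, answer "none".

Evaluate Δρ/ρ₀ = −αΔT + βΔS across each adjacent pair:
  53–185 m: −αΔT+βΔS = −(2.4 × 10⁻⁴)(+1.2)+(7.3 × 10⁻⁴)(+0.88) = 3.5 × 10⁻⁴ → stable
  185–209 m: −αΔT+βΔS = −(2.4 × 10⁻⁴)(-5.0)+(7.3 × 10⁻⁴)(-0.95) = 5.1 × 10⁻⁴ → stable
  209–260 m: −αΔT+βΔS = −(2.4 × 10⁻⁴)(+1.0)+(7.3 × 10⁻⁴)(+0.80) = 3.4 × 10⁻⁴ → stable
Every interval has Δρ > 0: the column is stably stratified throughout.

none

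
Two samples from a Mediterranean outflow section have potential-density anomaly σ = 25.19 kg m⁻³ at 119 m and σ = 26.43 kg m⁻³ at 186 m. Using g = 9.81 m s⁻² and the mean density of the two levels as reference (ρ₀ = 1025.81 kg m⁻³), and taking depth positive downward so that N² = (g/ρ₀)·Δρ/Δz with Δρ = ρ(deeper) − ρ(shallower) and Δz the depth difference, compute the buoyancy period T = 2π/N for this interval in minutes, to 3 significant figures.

7.87 min

Δρ = 1026.43 − 1025.19 = 1.24 kg m⁻³ over Δz = 186 − 119 = 67 m.
N² = (9.81/1025.81) × (1.24/67) = 1.7699 × 10⁻⁴ s⁻².
N = √(1.7699 × 10⁻⁴) = 0.013304 rad s⁻¹, so T = 2π/N = 472.28 s = 7.8713 min ≈ 7.87 min.
A positive N² confirms static stability across the interval.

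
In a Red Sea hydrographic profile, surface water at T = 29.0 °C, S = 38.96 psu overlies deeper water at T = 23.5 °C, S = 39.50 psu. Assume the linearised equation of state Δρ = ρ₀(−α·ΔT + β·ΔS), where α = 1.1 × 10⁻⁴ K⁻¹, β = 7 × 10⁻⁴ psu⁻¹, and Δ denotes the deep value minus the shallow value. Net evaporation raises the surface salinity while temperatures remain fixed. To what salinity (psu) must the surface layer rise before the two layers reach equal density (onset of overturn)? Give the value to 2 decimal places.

Neutral buoyancy requires −α(T_deep − T_surf) + β(S_deep − S_surf′) = 0.
S_surf′ = S_deep − (α/β)·ΔT = 39.50 − (1.1 × 10⁻⁴/7 × 10⁻⁴)·(-5.5) = 40.3643 psu.
Increase required: 40.3643 − 38.96 = 1.4043 psu.

40.36 psu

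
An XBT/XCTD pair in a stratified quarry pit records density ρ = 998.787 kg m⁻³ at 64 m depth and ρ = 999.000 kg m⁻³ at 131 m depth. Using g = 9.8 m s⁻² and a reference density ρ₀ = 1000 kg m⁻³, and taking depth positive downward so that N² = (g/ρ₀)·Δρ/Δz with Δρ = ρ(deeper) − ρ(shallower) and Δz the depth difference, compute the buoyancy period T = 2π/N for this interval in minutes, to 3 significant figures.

Δρ = 999.000 − 998.787 = 0.213 kg m⁻³ over Δz = 131 − 64 = 67 m.
N² = (9.8/1000) × (0.213/67) = 3.1155 × 10⁻⁵ s⁻².
N = √(3.1155 × 10⁻⁵) = 5.5817 × 10⁻³ rad s⁻¹, so T = 2π/N = 1.1257 × 10³ s = 18.762 min ≈ 18.8 min.

18.8 min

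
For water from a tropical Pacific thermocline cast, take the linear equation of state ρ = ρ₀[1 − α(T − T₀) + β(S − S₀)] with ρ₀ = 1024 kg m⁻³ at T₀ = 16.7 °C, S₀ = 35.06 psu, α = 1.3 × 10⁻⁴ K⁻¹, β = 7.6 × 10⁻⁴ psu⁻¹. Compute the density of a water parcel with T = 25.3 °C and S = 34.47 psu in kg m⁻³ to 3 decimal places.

T − T₀ = +8.6 K, S − S₀ = -0.59 psu.
Bracket = 1 − α·(+8.6) + β·(-0.59) = 1 + (-1.5664 × 10⁻³) = 0.9984336.
ρ = 1024 × 0.9984336 = 1022.396 kg m⁻³.

1022.396 kg m⁻³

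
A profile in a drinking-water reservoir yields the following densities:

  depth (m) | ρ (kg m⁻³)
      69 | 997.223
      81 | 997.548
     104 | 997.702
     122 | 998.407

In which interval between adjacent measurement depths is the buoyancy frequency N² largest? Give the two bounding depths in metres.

Compute the density gradient over each adjacent pair:
  69–81 m: Δρ/Δz = 0.325/12 = 0.027 kg m⁻⁴
  81–104 m: Δρ/Δz = 0.154/23 = 6.7 × 10⁻³ kg m⁻⁴
  104–122 m: Δρ/Δz = 0.705/18 = 0.039 kg m⁻⁴
The largest gradient is in the 104–122 m interval — the pycnocline.

104–122 m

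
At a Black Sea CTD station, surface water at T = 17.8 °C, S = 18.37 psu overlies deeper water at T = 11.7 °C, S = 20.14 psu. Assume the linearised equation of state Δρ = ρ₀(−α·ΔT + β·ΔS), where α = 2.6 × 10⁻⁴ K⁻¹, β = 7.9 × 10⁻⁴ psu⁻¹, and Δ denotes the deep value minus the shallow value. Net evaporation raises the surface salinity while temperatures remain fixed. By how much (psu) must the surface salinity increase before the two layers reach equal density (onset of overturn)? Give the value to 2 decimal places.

3.78 psu

Neutral buoyancy requires −α(T_deep − T_surf) + β(S_deep − S_surf′) = 0.
S_surf′ = S_deep − (α/β)·ΔT = 20.14 − (2.6 × 10⁻⁴/7.9 × 10⁻⁴)·(-6.1) = 22.1476 psu.
Increase required: 22.1476 − 18.37 = 3.7776 psu.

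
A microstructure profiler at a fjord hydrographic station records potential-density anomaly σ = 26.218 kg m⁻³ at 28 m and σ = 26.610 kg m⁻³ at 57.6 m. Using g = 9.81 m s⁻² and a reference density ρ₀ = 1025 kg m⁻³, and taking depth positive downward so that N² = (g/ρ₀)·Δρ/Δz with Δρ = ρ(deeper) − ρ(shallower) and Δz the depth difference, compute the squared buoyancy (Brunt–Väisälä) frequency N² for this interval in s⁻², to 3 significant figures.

Δρ = 1026.610 − 1026.218 = 0.392 kg m⁻³ over Δz = 57.6 − 28 = 29.6 m.
N² = (9.81/1025) × (0.392/29.6) = 1.2675 × 10⁻⁴ s⁻² ≈ 1.27 × 10⁻⁴ s⁻².

1.27 × 10⁻⁴ s⁻²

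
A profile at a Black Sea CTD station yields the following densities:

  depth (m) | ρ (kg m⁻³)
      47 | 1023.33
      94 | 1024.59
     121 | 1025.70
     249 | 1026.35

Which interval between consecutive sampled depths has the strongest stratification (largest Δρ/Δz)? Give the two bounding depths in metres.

94–121 m

Compute the density gradient over each adjacent pair:
  47–94 m: Δρ/Δz = 1.26/47 = 0.027 kg m⁻⁴
  94–121 m: Δρ/Δz = 1.11/27 = 0.041 kg m⁻⁴
  121–249 m: Δρ/Δz = 0.65/128 = 5.1 × 10⁻³ kg m⁻⁴
The largest gradient is in the 94–121 m interval — the pycnocline.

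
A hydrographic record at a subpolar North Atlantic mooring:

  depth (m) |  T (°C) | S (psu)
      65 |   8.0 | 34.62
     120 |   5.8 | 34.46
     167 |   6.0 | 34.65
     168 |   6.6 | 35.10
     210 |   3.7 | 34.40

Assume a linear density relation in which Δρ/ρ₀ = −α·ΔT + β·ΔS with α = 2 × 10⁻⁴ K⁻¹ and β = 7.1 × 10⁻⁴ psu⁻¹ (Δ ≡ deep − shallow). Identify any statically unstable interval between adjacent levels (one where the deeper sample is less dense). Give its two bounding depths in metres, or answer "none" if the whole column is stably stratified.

none

Evaluate Δρ/ρ₀ = −αΔT + βΔS across each adjacent pair:
  65–120 m: −αΔT+βΔS = −(2 × 10⁻⁴)(-2.2)+(7.1 × 10⁻⁴)(-0.16) = 3.3 × 10⁻⁴ → stable
  120–167 m: −αΔT+βΔS = −(2 × 10⁻⁴)(+0.2)+(7.1 × 10⁻⁴)(+0.19) = 9.5 × 10⁻⁵ → stable
  167–168 m: −αΔT+βΔS = −(2 × 10⁻⁴)(+0.6)+(7.1 × 10⁻⁴)(+0.45) = 2.0 × 10⁻⁴ → stable
  168–210 m: −αΔT+βΔS = −(2 × 10⁻⁴)(-2.9)+(7.1 × 10⁻⁴)(-0.70) = 8.3 × 10⁻⁵ → stable
Every interval has Δρ > 0: the column is stably stratified throughout.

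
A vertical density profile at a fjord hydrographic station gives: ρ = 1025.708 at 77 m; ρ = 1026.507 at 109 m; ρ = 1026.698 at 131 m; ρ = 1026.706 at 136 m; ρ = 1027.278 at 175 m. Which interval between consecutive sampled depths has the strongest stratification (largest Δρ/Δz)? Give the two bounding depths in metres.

77–109 m

Compute the density gradient over each adjacent pair:
  77–109 m: Δρ/Δz = 0.799/32 = 0.025 kg m⁻⁴
  109–131 m: Δρ/Δz = 0.191/22 = 8.7 × 10⁻³ kg m⁻⁴
  131–136 m: Δρ/Δz = 0.008/5 = 1.6 × 10⁻³ kg m⁻⁴
  136–175 m: Δρ/Δz = 0.572/39 = 0.015 kg m⁻⁴
The largest gradient is in the 77–109 m interval — the pycnocline.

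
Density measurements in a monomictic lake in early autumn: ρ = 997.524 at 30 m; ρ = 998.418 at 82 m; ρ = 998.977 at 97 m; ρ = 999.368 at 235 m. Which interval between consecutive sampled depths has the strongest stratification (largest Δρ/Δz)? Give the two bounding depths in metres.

Compute the density gradient over each adjacent pair:
  30–82 m: Δρ/Δz = 0.894/52 = 0.017 kg m⁻⁴
  82–97 m: Δρ/Δz = 0.559/15 = 0.037 kg m⁻⁴
  97–235 m: Δρ/Δz = 0.391/138 = 2.8 × 10⁻³ kg m⁻⁴
The largest gradient is in the 82–97 m interval — the pycnocline.

82–97 m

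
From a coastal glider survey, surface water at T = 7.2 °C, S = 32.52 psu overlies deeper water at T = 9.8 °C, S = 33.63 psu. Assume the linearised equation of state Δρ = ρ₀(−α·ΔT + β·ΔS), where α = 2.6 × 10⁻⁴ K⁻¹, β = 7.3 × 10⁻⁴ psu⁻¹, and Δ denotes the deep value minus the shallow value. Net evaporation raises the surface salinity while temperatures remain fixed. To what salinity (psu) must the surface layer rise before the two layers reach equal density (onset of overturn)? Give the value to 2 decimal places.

Neutral buoyancy requires −α(T_deep − T_surf) + β(S_deep − S_surf′) = 0.
S_surf′ = S_deep − (α/β)·ΔT = 33.63 − (2.6 × 10⁻⁴/7.3 × 10⁻⁴)·(+2.6) = 32.7040 psu.
Increase required: 32.7040 − 32.52 = 0.1840 psu.

32.70 psu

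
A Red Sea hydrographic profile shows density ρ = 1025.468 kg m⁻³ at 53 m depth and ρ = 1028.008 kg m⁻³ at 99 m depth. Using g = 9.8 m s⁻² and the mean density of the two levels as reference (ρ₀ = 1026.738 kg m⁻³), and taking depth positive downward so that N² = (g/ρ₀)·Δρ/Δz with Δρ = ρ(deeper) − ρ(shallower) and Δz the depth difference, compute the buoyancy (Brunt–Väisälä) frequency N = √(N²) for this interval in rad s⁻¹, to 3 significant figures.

0.0230 rad s⁻¹

Δρ = 1028.008 − 1025.468 = 2.540 kg m⁻³ over Δz = 99 − 53 = 46 m.
N² = (9.8/1026.738) × (2.540/46) = 5.2704 × 10⁻⁴ s⁻².
N = √(5.2704 × 10⁻⁴) = 0.022957 rad s⁻¹ ≈ 0.0230 rad s⁻¹.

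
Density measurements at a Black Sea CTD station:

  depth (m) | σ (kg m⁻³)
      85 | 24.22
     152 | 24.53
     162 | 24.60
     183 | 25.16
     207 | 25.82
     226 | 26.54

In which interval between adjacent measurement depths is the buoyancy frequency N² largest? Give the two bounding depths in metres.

207–226 m

Compute the density gradient over each adjacent pair:
  85–152 m: Δρ/Δz = 0.31/67 = 4.6 × 10⁻³ kg m⁻⁴
  152–162 m: Δρ/Δz = 0.07/10 = 7.0 × 10⁻³ kg m⁻⁴
  162–183 m: Δρ/Δz = 0.56/21 = 0.027 kg m⁻⁴
  183–207 m: Δρ/Δz = 0.66/24 = 0.028 kg m⁻⁴
  207–226 m: Δρ/Δz = 0.72/19 = 0.038 kg m⁻⁴
The largest gradient is in the 207–226 m interval — the pycnocline.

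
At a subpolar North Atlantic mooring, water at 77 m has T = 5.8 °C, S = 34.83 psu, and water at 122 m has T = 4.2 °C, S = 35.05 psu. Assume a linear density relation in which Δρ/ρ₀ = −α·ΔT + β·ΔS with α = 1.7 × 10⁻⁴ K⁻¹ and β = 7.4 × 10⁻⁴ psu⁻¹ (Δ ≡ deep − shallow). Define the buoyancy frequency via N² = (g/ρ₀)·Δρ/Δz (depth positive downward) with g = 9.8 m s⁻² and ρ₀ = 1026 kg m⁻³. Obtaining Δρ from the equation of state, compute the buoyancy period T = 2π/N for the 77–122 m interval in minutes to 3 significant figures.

10.8 min

ΔT = -1.6 K, ΔS = +0.22 psu (deep − shallow).
Δρ/ρ₀ = −αΔT + βΔS = 2.72 × 10⁻⁴ + 1.628 × 10⁻⁴ = 4.348 × 10⁻⁴, so Δρ ≈ 0.4461 kg m⁻³.
N² = (g/ρ₀)·Δρ/Δz = g·(Δρ/ρ₀)/Δz = 9.8 × 4.348 × 10⁻⁴ / 45 = 9.4690 × 10⁻⁵ s⁻².
N = √(9.4690 × 10⁻⁵) = 9.7309 × 10⁻³ rad s⁻¹ → T = 2π/N = 645.69 s = 10.762 min ≈ 10.8 min.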